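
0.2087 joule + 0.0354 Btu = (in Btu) 0.0356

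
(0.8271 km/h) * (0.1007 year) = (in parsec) 2.365e-11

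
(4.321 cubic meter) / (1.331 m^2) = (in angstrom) 3.246e+10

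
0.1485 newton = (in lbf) 0.03338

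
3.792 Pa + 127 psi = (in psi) 127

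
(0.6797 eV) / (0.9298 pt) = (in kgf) 3.385e-17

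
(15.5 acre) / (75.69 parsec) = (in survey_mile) 1.669e-17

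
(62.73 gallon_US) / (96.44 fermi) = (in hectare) 2.462e+08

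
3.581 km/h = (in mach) 0.002921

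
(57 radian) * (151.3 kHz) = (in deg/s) 4.941e+08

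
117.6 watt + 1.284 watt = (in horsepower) 0.1594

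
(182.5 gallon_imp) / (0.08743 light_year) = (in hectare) 1.003e-19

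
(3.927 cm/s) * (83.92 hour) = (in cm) 1.186e+06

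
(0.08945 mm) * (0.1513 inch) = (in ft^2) 3.7e-06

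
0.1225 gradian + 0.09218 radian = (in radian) 0.0941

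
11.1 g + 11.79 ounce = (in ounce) 12.18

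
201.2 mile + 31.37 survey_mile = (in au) 2.502e-06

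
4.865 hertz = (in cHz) 486.5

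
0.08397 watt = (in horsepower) 0.0001126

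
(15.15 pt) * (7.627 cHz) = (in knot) 0.0007924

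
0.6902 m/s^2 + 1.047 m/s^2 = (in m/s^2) 1.737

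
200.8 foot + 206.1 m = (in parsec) 8.663e-15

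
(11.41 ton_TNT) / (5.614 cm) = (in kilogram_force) 8.671e+10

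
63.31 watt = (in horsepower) 0.0849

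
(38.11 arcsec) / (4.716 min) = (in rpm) 6.235e-06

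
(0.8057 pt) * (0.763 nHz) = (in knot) 4.216e-13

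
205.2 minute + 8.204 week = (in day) 57.57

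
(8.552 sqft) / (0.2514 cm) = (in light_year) 3.34e-14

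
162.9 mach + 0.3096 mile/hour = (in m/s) 5.547e+04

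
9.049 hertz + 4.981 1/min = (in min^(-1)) 547.9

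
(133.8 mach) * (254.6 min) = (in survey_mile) 4.324e+05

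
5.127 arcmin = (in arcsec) 307.6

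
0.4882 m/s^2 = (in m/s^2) 0.4882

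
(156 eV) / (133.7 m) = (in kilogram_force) 1.906e-20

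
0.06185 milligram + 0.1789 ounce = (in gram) 5.072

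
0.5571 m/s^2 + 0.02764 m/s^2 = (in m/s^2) 0.5847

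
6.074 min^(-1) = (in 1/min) 6.074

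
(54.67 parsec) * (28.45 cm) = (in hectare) 4.799e+13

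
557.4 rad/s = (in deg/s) 3.194e+04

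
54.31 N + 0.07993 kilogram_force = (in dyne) 5.509e+06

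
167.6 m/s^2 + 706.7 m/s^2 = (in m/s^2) 874.3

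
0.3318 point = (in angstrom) 1.171e+06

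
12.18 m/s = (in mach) 0.03577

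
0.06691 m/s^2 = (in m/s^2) 0.06691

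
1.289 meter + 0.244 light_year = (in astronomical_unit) 1.543e+04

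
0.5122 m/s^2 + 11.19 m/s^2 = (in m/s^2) 11.7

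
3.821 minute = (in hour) 0.06368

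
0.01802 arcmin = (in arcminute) 0.01802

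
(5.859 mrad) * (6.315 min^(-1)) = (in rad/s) 0.0006167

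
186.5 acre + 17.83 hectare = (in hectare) 93.3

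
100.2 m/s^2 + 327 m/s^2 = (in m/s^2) 427.2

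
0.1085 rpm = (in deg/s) 0.651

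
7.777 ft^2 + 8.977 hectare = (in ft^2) 9.663e+05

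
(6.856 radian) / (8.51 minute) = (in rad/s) 0.01343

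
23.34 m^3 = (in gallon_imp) 5134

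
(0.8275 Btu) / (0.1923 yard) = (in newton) 4965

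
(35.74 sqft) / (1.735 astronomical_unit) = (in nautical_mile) 6.907e-15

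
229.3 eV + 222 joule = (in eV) 1.386e+21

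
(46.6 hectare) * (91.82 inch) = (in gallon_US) 2.871e+08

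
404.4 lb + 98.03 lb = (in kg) 227.9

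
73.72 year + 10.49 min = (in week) 3844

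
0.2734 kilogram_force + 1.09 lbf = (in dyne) 7.53e+05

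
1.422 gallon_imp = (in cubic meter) 0.006465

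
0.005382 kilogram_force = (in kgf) 0.005382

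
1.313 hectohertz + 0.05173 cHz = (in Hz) 131.3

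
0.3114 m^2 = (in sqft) 3.352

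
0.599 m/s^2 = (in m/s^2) 0.599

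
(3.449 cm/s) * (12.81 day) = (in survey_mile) 23.72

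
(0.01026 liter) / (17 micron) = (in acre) 0.0001491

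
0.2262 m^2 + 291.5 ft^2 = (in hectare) 0.002731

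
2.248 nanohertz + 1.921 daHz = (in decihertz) 192.1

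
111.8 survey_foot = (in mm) 3.408e+04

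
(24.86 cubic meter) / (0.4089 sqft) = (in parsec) 2.121e-14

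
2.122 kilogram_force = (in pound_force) 4.678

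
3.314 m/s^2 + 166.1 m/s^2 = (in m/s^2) 169.4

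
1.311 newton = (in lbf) 0.2947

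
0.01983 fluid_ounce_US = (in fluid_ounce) 0.01983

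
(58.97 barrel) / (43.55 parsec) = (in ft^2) 7.51e-17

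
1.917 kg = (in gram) 1917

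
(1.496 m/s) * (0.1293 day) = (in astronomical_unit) 1.117e-07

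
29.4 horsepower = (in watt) 2.192e+04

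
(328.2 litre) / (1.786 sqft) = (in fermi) 1.978e+15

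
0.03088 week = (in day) 0.2162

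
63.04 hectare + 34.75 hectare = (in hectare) 97.79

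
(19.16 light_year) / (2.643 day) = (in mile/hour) 1.776e+12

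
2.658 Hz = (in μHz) 2.658e+06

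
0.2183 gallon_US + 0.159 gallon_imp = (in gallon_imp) 0.3408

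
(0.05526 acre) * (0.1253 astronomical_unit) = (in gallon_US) 1.107e+15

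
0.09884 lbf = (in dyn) 4.397e+04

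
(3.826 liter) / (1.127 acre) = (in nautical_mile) 4.53e-10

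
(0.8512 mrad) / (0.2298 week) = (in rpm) 5.848e-08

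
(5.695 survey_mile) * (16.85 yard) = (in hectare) 14.12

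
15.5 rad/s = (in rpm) 148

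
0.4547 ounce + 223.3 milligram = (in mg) 1.311e+04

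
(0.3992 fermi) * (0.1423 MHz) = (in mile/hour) 1.271e-10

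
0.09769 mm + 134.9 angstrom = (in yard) 0.0001068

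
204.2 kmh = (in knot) 110.3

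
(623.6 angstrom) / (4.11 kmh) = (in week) 9.031e-14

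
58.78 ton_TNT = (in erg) 2.459e+18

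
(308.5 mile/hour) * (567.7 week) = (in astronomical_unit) 0.3165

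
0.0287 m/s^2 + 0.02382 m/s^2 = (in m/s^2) 0.05252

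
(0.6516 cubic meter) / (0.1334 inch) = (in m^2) 192.3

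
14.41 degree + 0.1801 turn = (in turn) 0.2201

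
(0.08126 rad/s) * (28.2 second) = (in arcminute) 7878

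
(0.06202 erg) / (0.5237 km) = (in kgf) 1.208e-12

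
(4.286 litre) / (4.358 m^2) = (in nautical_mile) 5.31e-07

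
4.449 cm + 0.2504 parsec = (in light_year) 0.8167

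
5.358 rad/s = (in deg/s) 307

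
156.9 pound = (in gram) 7.117e+04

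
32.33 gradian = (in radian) 0.5078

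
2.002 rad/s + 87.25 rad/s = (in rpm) 852.3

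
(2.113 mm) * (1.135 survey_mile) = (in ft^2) 41.54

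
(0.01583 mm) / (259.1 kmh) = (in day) 2.546e-12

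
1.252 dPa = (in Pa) 0.1252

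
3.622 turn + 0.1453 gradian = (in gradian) 1449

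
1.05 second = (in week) 1.736e-06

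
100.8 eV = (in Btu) 1.531e-20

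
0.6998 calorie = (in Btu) 0.002775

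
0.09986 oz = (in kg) 0.002831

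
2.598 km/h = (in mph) 1.614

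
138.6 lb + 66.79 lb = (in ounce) 3286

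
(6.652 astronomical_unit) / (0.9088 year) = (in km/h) 1.25e+05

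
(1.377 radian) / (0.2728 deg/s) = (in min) 4.82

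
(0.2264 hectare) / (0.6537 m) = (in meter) 3463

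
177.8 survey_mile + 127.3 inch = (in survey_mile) 177.8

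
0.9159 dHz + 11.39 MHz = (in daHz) 1.139e+06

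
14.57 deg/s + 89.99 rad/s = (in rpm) 861.8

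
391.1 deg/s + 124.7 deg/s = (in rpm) 85.97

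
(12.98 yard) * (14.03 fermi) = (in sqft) 1.792e-12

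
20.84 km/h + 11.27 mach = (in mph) 8597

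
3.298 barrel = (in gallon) 138.5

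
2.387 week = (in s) 1.444e+06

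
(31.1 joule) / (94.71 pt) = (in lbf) 209.3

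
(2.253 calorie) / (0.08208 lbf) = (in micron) 2.582e+07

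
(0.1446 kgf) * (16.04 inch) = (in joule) 0.5777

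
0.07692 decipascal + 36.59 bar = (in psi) 530.7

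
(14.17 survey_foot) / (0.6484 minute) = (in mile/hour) 0.2483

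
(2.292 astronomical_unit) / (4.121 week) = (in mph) 3.077e+05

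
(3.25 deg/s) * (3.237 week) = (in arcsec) 2.291e+10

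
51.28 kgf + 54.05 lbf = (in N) 743.3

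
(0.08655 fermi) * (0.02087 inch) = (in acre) 1.134e-23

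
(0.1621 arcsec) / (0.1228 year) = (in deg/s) 1.163e-11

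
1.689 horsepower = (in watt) 1259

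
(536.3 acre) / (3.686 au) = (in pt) 0.01116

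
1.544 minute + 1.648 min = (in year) 6.073e-06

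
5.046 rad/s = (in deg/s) 289.1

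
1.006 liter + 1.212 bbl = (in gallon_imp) 42.61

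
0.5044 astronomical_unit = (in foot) 2.476e+11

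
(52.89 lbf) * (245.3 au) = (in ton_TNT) 2.063e+06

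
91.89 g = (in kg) 0.09189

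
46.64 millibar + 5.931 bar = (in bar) 5.978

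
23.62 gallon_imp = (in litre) 107.4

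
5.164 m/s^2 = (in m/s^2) 5.164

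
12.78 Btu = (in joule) 1.348e+04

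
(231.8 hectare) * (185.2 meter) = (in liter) 4.293e+11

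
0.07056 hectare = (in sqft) 7595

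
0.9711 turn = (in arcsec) 1.259e+06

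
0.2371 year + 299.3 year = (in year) 299.5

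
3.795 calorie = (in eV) 9.91e+19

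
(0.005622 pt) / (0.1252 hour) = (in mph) 9.843e-09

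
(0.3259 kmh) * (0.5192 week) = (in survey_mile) 17.66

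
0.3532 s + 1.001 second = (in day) 1.567e-05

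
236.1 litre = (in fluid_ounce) 7983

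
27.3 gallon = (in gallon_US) 27.3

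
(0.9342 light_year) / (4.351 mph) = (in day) 5.259e+10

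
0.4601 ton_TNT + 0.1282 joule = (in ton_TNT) 0.4601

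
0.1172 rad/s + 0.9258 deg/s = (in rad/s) 0.1334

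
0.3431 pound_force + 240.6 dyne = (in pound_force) 0.3436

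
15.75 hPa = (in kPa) 1.575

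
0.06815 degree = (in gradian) 0.07572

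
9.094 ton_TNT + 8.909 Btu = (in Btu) 3.606e+07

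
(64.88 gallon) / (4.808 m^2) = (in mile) 3.174e-05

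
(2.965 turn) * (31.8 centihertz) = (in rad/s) 5.924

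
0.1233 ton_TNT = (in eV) 3.22e+27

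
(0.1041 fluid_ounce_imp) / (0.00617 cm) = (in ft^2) 0.516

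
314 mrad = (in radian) 0.314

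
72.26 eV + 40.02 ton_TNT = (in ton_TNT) 40.02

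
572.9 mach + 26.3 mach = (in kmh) 7.345e+05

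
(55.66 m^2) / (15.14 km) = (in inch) 0.1447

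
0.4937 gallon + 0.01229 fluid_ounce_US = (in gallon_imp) 0.4112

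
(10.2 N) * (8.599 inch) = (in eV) 1.391e+19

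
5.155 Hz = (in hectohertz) 0.05155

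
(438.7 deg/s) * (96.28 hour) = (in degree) 1.521e+08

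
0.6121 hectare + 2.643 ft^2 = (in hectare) 0.6121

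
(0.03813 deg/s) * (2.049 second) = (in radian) 0.001364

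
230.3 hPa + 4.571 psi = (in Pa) 5.455e+04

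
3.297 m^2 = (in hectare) 0.0003297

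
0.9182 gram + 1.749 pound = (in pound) 1.751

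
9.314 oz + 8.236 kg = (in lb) 18.74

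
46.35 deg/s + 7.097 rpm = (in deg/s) 88.93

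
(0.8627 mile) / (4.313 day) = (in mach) 1.094e-05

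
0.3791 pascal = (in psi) 5.498e-05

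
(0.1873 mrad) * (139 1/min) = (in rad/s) 0.0004339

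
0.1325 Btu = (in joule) 139.8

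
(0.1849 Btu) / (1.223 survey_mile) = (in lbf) 0.02228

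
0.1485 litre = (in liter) 0.1485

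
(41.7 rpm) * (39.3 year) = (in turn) 8.614e+08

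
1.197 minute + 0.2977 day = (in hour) 7.165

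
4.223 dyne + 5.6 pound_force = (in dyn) 2.491e+06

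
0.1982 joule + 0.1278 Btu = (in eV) 8.428e+20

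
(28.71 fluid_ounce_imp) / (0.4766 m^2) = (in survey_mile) 1.064e-06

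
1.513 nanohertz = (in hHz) 1.513e-11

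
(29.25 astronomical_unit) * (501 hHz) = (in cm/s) 2.192e+19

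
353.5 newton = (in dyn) 3.535e+07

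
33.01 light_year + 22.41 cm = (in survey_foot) 1.025e+18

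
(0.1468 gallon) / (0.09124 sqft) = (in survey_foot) 0.2151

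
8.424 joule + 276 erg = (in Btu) 0.007984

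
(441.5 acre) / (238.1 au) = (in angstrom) 501.6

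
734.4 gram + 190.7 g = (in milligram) 9.251e+05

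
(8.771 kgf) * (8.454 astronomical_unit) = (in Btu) 1.031e+11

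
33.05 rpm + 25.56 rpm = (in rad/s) 6.138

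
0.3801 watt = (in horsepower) 0.0005097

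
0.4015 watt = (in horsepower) 0.0005384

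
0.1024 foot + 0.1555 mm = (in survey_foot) 0.1029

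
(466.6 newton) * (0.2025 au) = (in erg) 1.413e+20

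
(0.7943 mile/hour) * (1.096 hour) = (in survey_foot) 4597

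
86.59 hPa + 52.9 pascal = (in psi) 1.264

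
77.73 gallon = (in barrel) 1.851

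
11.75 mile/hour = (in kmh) 18.91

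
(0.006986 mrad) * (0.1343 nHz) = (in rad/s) 9.382e-16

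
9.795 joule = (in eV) 6.114e+19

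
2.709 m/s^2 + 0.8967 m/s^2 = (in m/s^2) 3.606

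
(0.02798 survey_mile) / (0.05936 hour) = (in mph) 0.4714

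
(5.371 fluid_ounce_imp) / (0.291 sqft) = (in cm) 0.5645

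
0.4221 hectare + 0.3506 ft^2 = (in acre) 1.043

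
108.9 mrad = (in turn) 0.01733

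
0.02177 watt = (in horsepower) 2.919e-05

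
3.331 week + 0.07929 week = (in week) 3.41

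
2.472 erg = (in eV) 1.543e+12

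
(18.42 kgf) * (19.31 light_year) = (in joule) 3.3e+19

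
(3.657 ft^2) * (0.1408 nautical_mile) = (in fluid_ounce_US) 2.996e+06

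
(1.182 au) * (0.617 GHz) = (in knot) 2.121e+20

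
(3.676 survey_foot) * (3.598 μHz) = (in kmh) 1.451e-05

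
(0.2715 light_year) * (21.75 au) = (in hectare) 8.358e+23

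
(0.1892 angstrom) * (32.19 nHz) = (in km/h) 2.193e-18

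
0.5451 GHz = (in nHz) 5.451e+17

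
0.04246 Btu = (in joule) 44.8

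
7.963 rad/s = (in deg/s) 456.2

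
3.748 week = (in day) 26.24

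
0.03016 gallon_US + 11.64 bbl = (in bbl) 11.64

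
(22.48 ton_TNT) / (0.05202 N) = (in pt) 5.125e+15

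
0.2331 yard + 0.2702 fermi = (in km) 0.0002131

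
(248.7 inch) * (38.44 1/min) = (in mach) 0.01189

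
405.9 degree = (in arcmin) 2.435e+04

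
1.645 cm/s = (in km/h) 0.05922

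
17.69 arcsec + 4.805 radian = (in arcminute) 1.652e+04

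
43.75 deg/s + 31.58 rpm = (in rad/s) 4.071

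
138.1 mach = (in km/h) 1.693e+05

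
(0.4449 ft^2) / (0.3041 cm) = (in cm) 1359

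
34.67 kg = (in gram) 3.467e+04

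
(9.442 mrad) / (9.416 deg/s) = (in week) 9.5e-08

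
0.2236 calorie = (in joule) 0.9355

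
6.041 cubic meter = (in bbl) 38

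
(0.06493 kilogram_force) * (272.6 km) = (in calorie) 4.149e+04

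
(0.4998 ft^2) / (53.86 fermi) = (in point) 2.444e+15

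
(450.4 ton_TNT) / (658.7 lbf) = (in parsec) 2.084e-08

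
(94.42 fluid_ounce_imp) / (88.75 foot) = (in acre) 2.451e-08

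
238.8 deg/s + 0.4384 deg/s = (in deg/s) 239.2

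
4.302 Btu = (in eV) 2.833e+22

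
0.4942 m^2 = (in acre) 0.0001221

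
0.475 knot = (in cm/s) 24.44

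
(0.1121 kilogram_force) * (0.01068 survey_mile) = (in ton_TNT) 4.516e-09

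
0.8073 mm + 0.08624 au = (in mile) 8.017e+06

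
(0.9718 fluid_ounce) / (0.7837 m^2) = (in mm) 0.03667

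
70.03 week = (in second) 4.235e+07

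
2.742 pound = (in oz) 43.87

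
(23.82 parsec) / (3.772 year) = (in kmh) 2.224e+10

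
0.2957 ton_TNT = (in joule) 1.237e+09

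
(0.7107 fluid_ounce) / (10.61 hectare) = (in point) 5.615e-07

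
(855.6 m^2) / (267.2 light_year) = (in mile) 2.103e-19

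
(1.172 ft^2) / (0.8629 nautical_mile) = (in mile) 4.234e-08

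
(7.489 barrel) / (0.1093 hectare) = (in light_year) 1.151e-19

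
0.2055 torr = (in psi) 0.003974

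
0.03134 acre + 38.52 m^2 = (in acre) 0.04086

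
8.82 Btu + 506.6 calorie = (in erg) 1.143e+11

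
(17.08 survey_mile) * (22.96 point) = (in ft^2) 2397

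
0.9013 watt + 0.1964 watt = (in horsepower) 0.001472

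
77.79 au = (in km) 1.164e+10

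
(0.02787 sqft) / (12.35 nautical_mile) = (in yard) 1.238e-07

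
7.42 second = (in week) 1.227e-05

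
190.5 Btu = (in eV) 1.254e+24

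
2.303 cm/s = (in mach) 6.764e-05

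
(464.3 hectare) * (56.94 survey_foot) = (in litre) 8.058e+10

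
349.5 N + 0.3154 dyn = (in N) 349.5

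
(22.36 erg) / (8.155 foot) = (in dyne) 0.08996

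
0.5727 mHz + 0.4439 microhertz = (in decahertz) 5.731e-05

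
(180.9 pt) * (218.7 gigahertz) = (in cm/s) 1.396e+12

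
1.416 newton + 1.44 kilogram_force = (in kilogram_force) 1.584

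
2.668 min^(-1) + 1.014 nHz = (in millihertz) 44.47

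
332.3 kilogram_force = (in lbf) 732.6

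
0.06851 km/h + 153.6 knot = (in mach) 0.2321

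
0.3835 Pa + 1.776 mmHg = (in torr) 1.779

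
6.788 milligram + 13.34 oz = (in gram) 378.2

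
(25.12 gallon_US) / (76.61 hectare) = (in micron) 0.1241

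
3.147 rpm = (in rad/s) 0.3296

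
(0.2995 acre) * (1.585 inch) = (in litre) 4.88e+04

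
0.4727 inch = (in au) 8.026e-14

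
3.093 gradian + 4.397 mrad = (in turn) 0.008432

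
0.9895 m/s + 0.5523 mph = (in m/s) 1.236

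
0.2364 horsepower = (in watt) 176.3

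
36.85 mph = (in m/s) 16.47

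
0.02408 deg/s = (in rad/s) 0.0004203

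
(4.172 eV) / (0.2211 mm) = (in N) 3.023e-15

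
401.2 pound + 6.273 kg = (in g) 1.883e+05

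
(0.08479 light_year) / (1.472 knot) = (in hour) 2.943e+11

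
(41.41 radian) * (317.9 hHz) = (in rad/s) 1.316e+06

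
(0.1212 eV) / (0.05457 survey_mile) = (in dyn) 2.211e-17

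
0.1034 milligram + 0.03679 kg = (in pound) 0.08111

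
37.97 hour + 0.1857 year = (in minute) 9.988e+04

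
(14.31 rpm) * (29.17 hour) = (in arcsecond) 3.246e+10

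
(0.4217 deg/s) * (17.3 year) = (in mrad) 4.015e+09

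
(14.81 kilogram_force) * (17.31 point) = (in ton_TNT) 2.12e-10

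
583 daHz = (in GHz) 5.83e-06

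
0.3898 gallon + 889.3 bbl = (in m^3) 141.4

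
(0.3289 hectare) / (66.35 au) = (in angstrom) 3.314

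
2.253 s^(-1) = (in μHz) 2.253e+06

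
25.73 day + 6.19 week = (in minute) 9.945e+04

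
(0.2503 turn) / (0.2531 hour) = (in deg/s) 0.09889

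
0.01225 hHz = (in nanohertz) 1.225e+09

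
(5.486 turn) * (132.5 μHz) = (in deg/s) 0.2617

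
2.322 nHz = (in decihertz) 2.322e-08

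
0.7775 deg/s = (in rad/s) 0.01357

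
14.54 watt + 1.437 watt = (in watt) 15.98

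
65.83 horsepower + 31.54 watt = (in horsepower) 65.87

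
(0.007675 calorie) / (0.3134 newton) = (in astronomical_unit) 6.849e-13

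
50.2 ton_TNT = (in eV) 1.311e+30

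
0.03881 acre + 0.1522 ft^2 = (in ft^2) 1691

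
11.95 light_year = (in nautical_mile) 6.105e+13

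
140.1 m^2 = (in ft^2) 1508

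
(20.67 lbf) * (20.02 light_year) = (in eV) 1.087e+38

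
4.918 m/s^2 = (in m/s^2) 4.918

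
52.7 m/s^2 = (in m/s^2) 52.7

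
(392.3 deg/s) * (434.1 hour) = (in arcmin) 3.678e+10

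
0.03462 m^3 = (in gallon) 9.146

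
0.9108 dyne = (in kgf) 9.288e-07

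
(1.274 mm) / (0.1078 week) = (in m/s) 1.954e-08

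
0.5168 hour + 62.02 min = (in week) 0.009229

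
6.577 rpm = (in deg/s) 39.46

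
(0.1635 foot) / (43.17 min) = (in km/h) 6.926e-05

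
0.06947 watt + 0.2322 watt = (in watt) 0.3017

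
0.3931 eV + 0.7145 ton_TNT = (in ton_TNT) 0.7145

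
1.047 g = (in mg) 1047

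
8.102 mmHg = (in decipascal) 1.08e+04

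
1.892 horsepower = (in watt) 1411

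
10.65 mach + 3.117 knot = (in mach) 10.65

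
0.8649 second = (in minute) 0.01442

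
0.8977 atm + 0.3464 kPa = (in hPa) 913.1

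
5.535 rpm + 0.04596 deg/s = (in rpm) 5.543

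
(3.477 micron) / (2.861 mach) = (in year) 1.132e-16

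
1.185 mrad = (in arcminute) 4.074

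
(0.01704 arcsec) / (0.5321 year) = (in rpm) 4.701e-14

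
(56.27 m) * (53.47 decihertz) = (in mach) 0.8836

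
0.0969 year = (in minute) 5.093e+04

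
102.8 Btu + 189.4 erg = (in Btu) 102.8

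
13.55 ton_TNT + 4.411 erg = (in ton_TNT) 13.55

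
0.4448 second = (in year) 1.41e-08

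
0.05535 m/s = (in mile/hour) 0.1238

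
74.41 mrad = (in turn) 0.01184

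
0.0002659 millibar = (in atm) 2.624e-07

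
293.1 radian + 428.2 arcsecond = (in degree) 1.679e+04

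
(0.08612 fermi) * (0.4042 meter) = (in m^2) 3.481e-17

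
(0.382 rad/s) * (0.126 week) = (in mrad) 2.911e+07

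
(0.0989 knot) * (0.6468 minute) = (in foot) 6.478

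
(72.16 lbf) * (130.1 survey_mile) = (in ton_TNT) 0.01606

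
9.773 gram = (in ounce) 0.3447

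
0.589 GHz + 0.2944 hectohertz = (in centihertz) 5.89e+10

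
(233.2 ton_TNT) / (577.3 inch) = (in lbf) 1.496e+10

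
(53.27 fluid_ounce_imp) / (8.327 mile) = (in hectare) 1.129e-11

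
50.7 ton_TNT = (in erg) 2.121e+18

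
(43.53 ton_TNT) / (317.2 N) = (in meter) 5.742e+08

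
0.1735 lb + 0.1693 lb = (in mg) 1.555e+05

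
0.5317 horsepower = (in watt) 396.5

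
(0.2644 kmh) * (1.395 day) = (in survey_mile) 5.5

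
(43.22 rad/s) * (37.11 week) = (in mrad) 9.7e+11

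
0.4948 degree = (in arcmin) 29.69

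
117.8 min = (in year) 0.0002241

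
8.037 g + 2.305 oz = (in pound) 0.1618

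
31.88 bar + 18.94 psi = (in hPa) 3.319e+04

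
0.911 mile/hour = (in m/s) 0.4073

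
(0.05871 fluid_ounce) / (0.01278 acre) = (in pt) 9.516e-05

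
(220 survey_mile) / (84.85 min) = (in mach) 0.2042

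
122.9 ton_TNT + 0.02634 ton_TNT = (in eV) 3.21e+30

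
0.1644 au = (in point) 6.971e+13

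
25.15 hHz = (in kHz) 2.515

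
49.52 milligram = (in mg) 49.52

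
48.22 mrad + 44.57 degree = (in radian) 0.8261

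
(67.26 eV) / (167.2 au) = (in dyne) 4.308e-26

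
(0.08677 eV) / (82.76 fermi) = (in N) 1.68e-07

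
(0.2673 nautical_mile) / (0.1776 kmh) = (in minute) 167.2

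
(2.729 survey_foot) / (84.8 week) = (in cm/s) 1.622e-06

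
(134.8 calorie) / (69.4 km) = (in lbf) 0.001827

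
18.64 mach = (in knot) 1.234e+04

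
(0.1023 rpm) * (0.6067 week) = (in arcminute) 1.351e+07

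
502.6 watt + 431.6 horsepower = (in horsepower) 432.3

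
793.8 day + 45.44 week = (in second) 9.607e+07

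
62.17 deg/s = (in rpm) 10.36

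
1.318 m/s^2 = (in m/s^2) 1.318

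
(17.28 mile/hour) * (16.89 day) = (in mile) 7005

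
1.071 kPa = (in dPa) 1.071e+04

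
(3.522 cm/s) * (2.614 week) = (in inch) 2.192e+06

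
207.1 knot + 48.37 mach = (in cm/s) 1.658e+06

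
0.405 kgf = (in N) 3.972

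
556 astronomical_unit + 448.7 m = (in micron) 8.318e+19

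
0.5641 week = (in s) 3.412e+05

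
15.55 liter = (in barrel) 0.09781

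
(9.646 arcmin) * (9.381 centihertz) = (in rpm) 0.002514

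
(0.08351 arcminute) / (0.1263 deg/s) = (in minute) 0.0001837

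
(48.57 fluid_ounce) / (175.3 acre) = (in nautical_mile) 1.093e-12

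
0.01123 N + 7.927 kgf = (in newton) 77.75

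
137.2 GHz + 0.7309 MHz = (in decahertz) 1.372e+10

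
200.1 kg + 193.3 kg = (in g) 3.934e+05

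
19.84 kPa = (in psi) 2.878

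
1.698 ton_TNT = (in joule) 7.104e+09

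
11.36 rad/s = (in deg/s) 650.9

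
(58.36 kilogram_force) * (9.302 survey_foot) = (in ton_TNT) 3.878e-07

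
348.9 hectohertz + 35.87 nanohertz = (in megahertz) 0.03489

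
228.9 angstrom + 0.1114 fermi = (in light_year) 2.419e-24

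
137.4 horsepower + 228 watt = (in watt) 1.027e+05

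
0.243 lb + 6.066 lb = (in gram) 2862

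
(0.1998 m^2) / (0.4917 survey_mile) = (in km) 2.525e-07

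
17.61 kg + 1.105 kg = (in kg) 18.71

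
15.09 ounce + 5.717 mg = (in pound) 0.9431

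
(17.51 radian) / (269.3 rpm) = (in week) 1.027e-06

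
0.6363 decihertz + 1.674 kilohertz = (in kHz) 1.674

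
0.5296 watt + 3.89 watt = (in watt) 4.42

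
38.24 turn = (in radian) 240.3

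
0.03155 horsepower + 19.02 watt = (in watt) 42.55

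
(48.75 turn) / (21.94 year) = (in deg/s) 2.536e-05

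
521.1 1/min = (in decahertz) 0.8685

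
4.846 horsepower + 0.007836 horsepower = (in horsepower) 4.854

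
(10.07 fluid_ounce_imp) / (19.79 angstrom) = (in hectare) 14.46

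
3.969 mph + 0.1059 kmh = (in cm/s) 180.4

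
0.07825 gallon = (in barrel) 0.001863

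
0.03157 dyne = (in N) 3.157e-07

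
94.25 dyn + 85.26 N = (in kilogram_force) 8.694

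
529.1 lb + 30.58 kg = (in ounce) 9544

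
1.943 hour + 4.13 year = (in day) 1508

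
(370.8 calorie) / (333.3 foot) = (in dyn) 1.527e+06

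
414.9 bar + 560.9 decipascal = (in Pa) 4.149e+07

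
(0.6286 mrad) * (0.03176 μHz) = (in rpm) 1.906e-10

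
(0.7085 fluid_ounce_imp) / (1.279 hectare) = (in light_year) 1.664e-25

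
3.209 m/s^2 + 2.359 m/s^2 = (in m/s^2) 5.568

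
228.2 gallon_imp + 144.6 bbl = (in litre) 2.403e+04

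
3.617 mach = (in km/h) 4434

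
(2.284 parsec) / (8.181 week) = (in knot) 2.769e+10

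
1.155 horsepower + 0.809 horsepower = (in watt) 1465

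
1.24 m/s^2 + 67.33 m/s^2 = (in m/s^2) 68.57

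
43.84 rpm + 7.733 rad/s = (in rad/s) 12.32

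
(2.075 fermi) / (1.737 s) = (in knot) 2.322e-15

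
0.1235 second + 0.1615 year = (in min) 8.488e+04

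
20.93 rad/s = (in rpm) 199.9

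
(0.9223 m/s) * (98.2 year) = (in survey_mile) 1.775e+06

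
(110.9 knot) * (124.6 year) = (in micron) 2.242e+17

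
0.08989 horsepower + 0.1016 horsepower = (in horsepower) 0.1915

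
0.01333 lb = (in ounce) 0.2133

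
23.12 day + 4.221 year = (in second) 1.351e+08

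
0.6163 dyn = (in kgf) 6.285e-07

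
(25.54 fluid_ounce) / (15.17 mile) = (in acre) 7.645e-12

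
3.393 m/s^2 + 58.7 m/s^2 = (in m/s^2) 62.09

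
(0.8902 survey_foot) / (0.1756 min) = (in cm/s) 2.575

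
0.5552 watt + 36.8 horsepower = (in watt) 2.744e+04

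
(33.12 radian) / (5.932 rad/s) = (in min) 0.09305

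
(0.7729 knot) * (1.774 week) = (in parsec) 1.383e-11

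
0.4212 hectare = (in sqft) 4.534e+04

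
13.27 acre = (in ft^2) 5.78e+05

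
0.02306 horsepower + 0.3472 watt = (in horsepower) 0.02353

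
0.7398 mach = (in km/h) 906.8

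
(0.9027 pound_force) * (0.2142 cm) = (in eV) 5.368e+16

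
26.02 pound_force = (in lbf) 26.02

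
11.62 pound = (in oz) 185.9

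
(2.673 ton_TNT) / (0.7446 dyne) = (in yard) 1.643e+15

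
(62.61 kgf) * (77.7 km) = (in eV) 2.978e+26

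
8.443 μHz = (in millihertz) 0.008443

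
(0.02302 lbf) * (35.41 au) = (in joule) 5.424e+11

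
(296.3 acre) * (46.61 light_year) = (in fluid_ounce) 1.788e+28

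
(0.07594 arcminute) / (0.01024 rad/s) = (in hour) 5.992e-07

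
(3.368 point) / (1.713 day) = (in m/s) 8.028e-09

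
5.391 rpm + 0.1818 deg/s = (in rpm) 5.421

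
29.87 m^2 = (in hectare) 0.002987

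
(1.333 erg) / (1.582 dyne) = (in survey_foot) 0.02764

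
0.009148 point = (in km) 3.227e-09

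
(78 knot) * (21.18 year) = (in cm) 2.68e+12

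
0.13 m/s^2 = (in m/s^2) 0.13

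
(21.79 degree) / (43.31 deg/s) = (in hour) 0.0001398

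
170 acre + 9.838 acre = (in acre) 179.8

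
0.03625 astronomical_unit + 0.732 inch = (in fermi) 5.423e+24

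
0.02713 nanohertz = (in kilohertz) 2.713e-14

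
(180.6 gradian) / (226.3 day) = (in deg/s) 8.313e-06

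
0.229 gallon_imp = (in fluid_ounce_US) 35.2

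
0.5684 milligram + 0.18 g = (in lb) 0.0003981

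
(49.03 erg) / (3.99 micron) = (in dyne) 1.229e+05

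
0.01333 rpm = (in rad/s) 0.001396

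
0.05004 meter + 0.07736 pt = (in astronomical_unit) 3.347e-13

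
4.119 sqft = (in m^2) 0.3827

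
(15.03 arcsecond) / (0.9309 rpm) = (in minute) 1.246e-05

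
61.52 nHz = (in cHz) 6.152e-06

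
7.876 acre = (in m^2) 3.187e+04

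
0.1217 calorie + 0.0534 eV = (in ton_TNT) 1.217e-10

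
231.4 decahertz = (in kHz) 2.314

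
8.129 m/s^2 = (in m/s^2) 8.129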